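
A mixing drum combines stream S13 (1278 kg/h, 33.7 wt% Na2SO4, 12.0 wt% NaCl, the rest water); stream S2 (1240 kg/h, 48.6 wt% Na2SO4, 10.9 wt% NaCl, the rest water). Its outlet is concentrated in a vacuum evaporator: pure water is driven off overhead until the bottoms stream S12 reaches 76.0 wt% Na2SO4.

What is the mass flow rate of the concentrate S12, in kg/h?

Na2SO4 entering = 1278×0.337 + 1240×0.486 = 1033.3 kg/h.
All Na2SO4 reports to S12, so S12 = 1033.3/0.760 = 1359.6 kg/h.

1360 kg/h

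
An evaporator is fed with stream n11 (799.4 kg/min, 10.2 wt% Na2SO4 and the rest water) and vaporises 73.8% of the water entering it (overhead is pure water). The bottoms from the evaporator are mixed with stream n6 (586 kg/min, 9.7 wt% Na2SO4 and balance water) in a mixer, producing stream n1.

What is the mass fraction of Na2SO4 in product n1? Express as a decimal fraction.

Vapour removed = 0.738×0.898×799.4 = 529.78 kg/min; concentrate = 269.62 kg/min.
Na2SO4 reaching the mixer = 81.539 (from concentrate) + 586×0.097 = 138.38 kg/min.
Product flow = 269.62 + 586 = 855.62 kg/min; Na2SO4 fraction = 0.162.

0.162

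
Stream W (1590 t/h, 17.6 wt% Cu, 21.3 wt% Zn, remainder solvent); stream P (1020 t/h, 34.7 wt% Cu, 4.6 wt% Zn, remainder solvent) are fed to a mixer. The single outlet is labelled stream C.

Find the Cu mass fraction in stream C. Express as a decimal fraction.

0.2428

Total flow out = 1590 + 1020 = 2610 t/h.
Cu in = 1590×0.176 + 1020×0.347 = 633.78 t/h.
Cu mass fraction in C = 633.78/2610 = 0.2428.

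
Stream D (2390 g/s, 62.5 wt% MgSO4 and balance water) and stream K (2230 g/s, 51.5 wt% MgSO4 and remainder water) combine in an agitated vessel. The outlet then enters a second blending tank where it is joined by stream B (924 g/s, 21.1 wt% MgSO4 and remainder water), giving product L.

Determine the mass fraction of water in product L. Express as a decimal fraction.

0.4882

Overall, product flow = 5544 g/s.
water in = 2390×0.375 + 2230×0.485 + 924×0.789 = 2706.8 g/s.
water fraction in L = 0.4882.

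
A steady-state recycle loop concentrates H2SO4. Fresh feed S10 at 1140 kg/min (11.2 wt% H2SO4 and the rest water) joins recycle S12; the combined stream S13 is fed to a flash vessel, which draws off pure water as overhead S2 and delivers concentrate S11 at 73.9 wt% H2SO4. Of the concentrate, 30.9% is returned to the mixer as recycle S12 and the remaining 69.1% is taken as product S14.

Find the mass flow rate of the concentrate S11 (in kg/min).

250 kg/min

Overall H2SO4 balance (none leaves overhead): H2SO4 in fresh feed = H2SO4 in product, i.e. 1140×0.112 = (1−0.309)·S11·0.739.
S11 = 127.68/(0.739×0.691) = 250.03 kg/min.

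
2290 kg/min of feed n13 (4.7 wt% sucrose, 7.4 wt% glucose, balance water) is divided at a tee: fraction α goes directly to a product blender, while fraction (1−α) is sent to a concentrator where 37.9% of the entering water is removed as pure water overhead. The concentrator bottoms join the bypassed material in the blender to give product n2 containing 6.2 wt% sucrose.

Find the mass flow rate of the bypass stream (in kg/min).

All 2290×0.047 = 107.63 kg/min of sucrose reaches n2, so n2 = 107.63/0.062 = 1736 kg/min and vapour = 554.03 kg/min.
The evaporator receives (1−α)·2290 of feed at 0.879 water and removes 0.379 of that water:
0.379×0.879×(1−α)×2290 = 554.03
(1−α) = 554.03/762.89 = 0.7262;  α = 0.2738.
Bypass flow = 0.2738×2290 = 626.94 kg/min.

626.9 kg/min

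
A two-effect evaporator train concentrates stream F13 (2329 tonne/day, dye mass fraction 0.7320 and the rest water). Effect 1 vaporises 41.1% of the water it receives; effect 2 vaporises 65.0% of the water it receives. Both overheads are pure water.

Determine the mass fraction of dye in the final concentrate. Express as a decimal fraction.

water in feed = 2329×0.268 = 624.17 tonne/day.
After stage 1: water left = (1−0.411)×624.17 = 367.64; stream total = 2072.5 tonne/day.
After stage 2: water left = (1−0.650)×367.64 = 128.67; final concentrate = 1833.5 tonne/day.
dye fraction = 1704.8/1833.5 = 0.9298.

0.9298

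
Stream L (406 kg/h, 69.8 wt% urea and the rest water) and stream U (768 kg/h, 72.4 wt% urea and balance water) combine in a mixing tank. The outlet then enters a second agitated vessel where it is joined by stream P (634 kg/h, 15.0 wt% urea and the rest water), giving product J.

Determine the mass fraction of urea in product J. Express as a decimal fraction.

Overall, product flow = 1808 kg/h.
urea in = 406×0.698 + 768×0.724 + 634×0.150 = 934.52 kg/h.
urea fraction in J = 0.5169.

0.5169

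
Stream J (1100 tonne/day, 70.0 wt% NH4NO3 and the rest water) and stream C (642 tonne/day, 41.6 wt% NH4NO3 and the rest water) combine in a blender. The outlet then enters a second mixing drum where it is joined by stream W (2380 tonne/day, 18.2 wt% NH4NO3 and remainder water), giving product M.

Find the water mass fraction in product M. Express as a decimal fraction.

Overall, product flow = 4122 tonne/day.
water in = 1100×0.300 + 642×0.584 + 2380×0.818 = 2651.8 tonne/day.
water fraction in M = 0.643.

0.643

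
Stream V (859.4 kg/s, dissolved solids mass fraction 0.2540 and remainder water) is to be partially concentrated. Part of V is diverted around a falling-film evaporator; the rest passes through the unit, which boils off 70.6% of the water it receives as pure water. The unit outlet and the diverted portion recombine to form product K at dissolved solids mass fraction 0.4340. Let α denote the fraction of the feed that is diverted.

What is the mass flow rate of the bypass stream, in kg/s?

All 859.4×0.254 = 218.29 kg/s of dissolved solids reaches K, so K = 218.29/0.434 = 502.97 kg/s and vapour = 356.43 kg/s.
The evaporator receives (1−α)·859.4 of feed at 0.746 water and removes 0.706 of that water:
0.706×0.746×(1−α)×859.4 = 356.43
(1−α) = 356.43/452.63 = 0.7875;  α = 0.2125.
Bypass flow = 0.2125×859.4 = 182.64 kg/s.

182.6 kg/s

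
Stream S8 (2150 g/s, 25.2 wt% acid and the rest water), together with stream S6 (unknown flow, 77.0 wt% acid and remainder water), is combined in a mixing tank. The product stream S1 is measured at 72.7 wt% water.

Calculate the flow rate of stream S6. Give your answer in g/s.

90.85 g/s

Let S6 be the unknown flow. Total out = 2150 + S6.
water balance: 1608.2 + 0.230·S6 = 0.727·(2150 + S6)
(0.230 − 0.727)·S6 = 0.727×2150 − 1608.2 = -45.15
S6 = -45.15 / -0.497 = 90.845 g/s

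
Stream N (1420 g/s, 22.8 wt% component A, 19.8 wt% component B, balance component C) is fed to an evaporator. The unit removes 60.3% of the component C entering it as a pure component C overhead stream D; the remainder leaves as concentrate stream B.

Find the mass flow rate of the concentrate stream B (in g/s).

component C entering = 1420×0.574 = 815.08 g/s; overhead removed = 0.603×815.08 = 491.49 g/s.
Concentrate = 1420 − 491.49 = 928.51 g/s.

928.5 g/s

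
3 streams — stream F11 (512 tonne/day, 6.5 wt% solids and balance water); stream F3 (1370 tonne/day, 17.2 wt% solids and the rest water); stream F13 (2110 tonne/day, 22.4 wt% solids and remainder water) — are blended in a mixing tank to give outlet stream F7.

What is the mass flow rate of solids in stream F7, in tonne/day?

741.6 tonne/day

solids out = solids in = 512×0.065 + 1370×0.172 + 2110×0.224 = 741.56 tonne/day.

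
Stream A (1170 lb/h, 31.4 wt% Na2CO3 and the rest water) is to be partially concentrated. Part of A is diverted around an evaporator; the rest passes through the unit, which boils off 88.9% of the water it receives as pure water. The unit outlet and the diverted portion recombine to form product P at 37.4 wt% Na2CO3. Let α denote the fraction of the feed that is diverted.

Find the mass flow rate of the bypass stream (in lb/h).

All 1170×0.314 = 367.38 lb/h of Na2CO3 reaches P, so P = 367.38/0.374 = 982.3 lb/h and vapour = 187.7 lb/h.
The evaporator receives (1−α)·1170 of feed at 0.686 water and removes 0.889 of that water:
0.889×0.686×(1−α)×1170 = 187.7
(1−α) = 187.7/713.53 = 0.2631;  α = 0.7369.
Bypass flow = 0.7369×1170 = 862.22 lb/h.

862.2 lb/h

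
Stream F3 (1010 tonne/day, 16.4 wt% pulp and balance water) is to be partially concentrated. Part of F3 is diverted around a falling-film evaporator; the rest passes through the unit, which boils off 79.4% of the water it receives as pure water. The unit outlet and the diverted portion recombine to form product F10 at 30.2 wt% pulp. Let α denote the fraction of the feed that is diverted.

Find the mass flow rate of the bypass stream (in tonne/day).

All 1010×0.164 = 165.64 tonne/day of pulp reaches F10, so F10 = 165.64/0.302 = 548.48 tonne/day and vapour = 461.52 tonne/day.
The evaporator receives (1−α)·1010 of feed at 0.836 water and removes 0.794 of that water:
0.794×0.836×(1−α)×1010 = 461.52
(1−α) = 461.52/670.42 = 0.6884;  α = 0.3116.
Bypass flow = 0.3116×1010 = 314.71 tonne/day.

314.7 tonne/day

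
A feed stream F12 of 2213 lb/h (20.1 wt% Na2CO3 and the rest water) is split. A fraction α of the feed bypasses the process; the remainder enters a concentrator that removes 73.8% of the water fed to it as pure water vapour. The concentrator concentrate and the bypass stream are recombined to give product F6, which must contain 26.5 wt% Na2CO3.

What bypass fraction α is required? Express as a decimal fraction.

All 2213×0.201 = 444.81 lb/h of Na2CO3 reaches F6, so F6 = 444.81/0.265 = 1678.5 lb/h and vapour = 534.46 lb/h.
The evaporator receives (1−α)·2213 of feed at 0.799 water and removes 0.738 of that water:
0.738×0.799×(1−α)×2213 = 534.46
(1−α) = 534.46/1304.9 = 0.4096;  α = 0.5904.

0.590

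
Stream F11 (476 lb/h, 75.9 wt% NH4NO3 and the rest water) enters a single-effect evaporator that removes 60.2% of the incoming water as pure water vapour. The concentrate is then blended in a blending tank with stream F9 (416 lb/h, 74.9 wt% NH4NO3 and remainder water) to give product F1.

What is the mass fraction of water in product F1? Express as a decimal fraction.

Vapour removed = 0.602×0.241×476 = 69.059 lb/h; concentrate = 406.94 lb/h.
water reaching the mixer = 45.657 (from concentrate) + 416×0.251 = 150.07 lb/h.
Product flow = 406.94 + 416 = 822.94 lb/h; water fraction = 0.1824.

0.1824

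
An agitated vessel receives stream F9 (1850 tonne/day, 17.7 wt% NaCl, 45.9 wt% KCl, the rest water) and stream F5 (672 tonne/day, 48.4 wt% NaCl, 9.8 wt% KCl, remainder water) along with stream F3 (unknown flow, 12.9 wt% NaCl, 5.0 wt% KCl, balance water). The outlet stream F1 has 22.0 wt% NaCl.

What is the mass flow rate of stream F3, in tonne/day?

Let F3 be the unknown flow. Total out = 2522 + F3.
NaCl balance: 652.7 + 0.129·F3 = 0.220·(2522 + F3)
(0.129 − 0.220)·F3 = 0.220×2522 − 652.7 = -97.858
F3 = -97.858 / -0.091 = 1075.4 tonne/day

1075 tonne/day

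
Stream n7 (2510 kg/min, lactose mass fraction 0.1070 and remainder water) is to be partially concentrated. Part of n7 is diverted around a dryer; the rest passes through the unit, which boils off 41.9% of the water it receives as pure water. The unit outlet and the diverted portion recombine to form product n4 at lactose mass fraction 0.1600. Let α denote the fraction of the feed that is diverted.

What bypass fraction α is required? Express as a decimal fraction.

All 2510×0.107 = 268.57 kg/min of lactose reaches n4, so n4 = 268.57/0.160 = 1678.6 kg/min and vapour = 831.44 kg/min.
The evaporator receives (1−α)·2510 of feed at 0.893 water and removes 0.419 of that water:
0.419×0.893×(1−α)×2510 = 831.44
(1−α) = 831.44/939.16 = 0.8853;  α = 0.1147.

0.115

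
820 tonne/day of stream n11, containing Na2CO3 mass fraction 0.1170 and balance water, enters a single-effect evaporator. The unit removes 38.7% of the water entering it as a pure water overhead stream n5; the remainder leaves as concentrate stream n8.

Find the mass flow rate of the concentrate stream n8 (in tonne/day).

539.8 tonne/day

water entering = 820×0.883 = 724.06 tonne/day; overhead removed = 0.387×724.06 = 280.21 tonne/day.
Concentrate = 820 − 280.21 = 539.79 tonne/day.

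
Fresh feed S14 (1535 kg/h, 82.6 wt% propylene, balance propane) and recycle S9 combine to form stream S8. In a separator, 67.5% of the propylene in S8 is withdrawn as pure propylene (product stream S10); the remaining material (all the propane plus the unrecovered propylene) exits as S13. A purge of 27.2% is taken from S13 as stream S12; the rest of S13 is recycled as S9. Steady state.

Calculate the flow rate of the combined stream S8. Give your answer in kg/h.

2643 kg/h

propane enters only via S14 and leaves only via the purge: 1535×0.174 = 0.272×(propane in S13), and the separator passes all propane, so propane in S8 = propane in S13 = 981.95 kg/h.
propylene in S8: m_A = 1535×0.826 + (1−0.272)·(1−0.675)·m_A, so m_A = 1267.9/0.7634 = 1660.9 kg/h.
S8 = 1660.9 + 981.95 = 2642.8 kg/h.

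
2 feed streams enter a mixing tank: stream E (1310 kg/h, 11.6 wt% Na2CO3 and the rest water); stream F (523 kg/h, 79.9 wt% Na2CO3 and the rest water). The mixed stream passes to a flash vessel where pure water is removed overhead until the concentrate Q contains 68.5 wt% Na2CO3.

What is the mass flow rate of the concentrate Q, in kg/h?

Na2CO3 entering = 1310×0.116 + 523×0.799 = 569.84 kg/h.
All Na2CO3 reports to Q, so Q = 569.84/0.685 = 831.88 kg/h.

831.9 kg/h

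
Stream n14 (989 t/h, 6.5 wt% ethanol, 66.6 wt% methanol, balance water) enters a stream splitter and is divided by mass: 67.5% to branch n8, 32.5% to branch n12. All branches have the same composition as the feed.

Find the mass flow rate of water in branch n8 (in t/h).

179.6 t/h

Branch n8 total = 0.675×989 = 667.58 t/h.
water in n8 = 0.269×667.58 = 179.58 t/h.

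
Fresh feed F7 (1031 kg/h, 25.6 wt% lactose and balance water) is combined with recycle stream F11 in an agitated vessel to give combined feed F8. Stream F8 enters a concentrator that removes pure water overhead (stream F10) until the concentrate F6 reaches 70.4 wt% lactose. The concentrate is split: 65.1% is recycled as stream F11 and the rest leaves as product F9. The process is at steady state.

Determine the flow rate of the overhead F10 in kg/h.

Overall lactose balance (none leaves overhead): lactose in fresh feed = lactose in product, i.e. 1031×0.256 = (1−0.651)·F6·0.704.
F6 = 263.94/(0.704×0.349) = 1074.2 kg/h.
Recycle F11 = 0.651×1074.2 = 699.33 kg/h.
Combined feed F8 = 1031 + 699.33 = 1730.3 kg/h.
Overhead F10 = F8 − F6 = 1730.3 − 1074.2 = 656.09 kg/h.

656.1 kg/h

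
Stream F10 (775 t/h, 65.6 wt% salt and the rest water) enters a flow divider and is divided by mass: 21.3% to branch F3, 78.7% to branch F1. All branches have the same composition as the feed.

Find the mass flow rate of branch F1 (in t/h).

Branch F1 flow = 0.787×775 = 609.93 t/h.

609.9 t/h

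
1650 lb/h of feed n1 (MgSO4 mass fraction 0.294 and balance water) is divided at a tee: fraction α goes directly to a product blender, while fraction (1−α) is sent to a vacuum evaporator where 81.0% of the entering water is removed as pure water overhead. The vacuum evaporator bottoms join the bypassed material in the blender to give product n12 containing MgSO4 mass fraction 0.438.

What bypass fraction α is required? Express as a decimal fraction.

All 1650×0.294 = 485.1 lb/h of MgSO4 reaches n12, so n12 = 485.1/0.438 = 1107.5 lb/h and vapour = 542.47 lb/h.
The evaporator receives (1−α)·1650 of feed at 0.706 water and removes 0.810 of that water:
0.810×0.706×(1−α)×1650 = 542.47
(1−α) = 542.47/943.57 = 0.5749;  α = 0.4251.

0.425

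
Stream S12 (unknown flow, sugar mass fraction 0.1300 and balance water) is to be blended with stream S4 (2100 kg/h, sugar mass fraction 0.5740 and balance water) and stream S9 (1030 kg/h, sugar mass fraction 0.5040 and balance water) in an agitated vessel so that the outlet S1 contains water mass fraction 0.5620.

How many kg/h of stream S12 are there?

1148 kg/h

Let S12 be the unknown flow. Total out = 3130 + S12.
water balance: 1405.5 + 0.870·S12 = 0.562·(3130 + S12)
(0.870 − 0.562)·S12 = 0.562×3130 − 1405.5 = 353.58
S12 = 353.58 / 0.308 = 1148 kg/h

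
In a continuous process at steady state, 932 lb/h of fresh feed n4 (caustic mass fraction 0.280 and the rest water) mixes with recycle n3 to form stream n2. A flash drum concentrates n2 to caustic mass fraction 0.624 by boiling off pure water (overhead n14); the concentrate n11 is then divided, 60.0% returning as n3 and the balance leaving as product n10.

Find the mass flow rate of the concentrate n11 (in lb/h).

Overall caustic balance (none leaves overhead): caustic in fresh feed = caustic in product, i.e. 932×0.280 = (1−0.600)·n11·0.624.
n11 = 260.96/(0.624×0.400) = 1045.5 lb/h.

1046 lb/h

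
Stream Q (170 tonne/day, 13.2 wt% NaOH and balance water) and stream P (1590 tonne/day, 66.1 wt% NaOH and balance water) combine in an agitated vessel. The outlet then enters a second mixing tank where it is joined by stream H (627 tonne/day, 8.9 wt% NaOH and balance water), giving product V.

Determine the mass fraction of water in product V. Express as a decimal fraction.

0.5269

Overall, product flow = 2387 tonne/day.
water in = 170×0.868 + 1590×0.339 + 627×0.911 = 1257.8 tonne/day.
water fraction in V = 0.5269.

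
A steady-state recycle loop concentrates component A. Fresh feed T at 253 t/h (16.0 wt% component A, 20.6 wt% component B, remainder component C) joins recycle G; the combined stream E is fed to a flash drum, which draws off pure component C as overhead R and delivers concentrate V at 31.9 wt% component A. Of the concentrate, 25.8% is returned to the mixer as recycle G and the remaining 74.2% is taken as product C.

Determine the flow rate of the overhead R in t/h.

126.1 t/h

Overall component A balance (none leaves overhead): component A in fresh feed = component A in product, i.e. 253×0.160 = (1−0.258)·V·0.319.
V = 40.48/(0.319×0.742) = 171.02 t/h.
Recycle G = 0.258×171.02 = 44.123 t/h.
Combined feed E = 253 + 44.123 = 297.12 t/h.
Overhead R = E − V = 297.12 − 171.02 = 126.1 t/h.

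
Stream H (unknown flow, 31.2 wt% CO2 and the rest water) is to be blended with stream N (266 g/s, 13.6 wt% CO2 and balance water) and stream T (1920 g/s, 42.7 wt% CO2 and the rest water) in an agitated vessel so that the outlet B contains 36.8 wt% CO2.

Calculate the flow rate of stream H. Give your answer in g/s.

920.9 g/s

Let H be the unknown flow. Total out = 2186 + H.
CO2 balance: 856.02 + 0.312·H = 0.368·(2186 + H)
(0.312 − 0.368)·H = 0.368×2186 − 856.02 = -51.568
H = -51.568 / -0.056 = 920.86 g/s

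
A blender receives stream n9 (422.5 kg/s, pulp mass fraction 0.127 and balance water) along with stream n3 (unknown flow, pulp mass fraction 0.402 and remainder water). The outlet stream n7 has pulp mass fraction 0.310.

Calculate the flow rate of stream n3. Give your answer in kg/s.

Let n3 be the unknown flow. Total out = 422.5 + n3.
pulp balance: 53.657 + 0.402·n3 = 0.310·(422.5 + n3)
(0.402 − 0.310)·n3 = 0.310×422.5 − 53.657 = 77.317
n3 = 77.317 / 0.092 = 840.41 kg/s

840.4 kg/s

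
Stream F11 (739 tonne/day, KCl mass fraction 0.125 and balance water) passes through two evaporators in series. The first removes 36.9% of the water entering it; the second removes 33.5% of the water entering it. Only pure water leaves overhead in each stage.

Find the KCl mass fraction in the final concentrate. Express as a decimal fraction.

0.254

water in feed = 739×0.875 = 646.62 tonne/day.
After stage 1: water left = (1−0.369)×646.62 = 408.02; stream total = 500.4 tonne/day.
After stage 2: water left = (1−0.335)×408.02 = 271.33; final concentrate = 363.71 tonne/day.
KCl fraction = 92.375/363.71 = 0.254.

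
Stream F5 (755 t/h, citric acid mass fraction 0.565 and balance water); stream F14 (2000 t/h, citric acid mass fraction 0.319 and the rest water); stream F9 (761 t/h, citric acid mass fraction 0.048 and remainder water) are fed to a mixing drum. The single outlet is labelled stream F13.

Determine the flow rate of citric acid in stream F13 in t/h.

1101 t/h

citric acid out = citric acid in = 755×0.565 + 2000×0.319 + 761×0.048 = 1101.1 t/h.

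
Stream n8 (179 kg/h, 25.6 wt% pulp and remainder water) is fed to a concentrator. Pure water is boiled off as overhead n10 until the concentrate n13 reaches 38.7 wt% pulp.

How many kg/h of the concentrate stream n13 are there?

118.4 kg/h

pulp is conserved: 179×0.256 = 45.824 kg/h all reports to the concentrate.
Concentrate = 45.824/(target fraction) = 118.41 kg/h.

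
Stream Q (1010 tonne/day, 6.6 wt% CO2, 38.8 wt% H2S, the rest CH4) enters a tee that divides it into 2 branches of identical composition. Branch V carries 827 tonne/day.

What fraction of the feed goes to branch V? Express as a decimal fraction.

Fraction to V = 827/1010 = 0.8188.

0.819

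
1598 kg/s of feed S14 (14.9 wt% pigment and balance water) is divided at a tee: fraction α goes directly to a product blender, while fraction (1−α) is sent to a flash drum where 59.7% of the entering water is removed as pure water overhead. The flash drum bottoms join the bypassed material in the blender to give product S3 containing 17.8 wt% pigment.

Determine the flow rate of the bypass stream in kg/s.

1086 kg/s

All 1598×0.149 = 238.1 kg/s of pigment reaches S3, so S3 = 238.1/0.178 = 1337.7 kg/s and vapour = 260.35 kg/s.
The evaporator receives (1−α)·1598 of feed at 0.851 water and removes 0.597 of that water:
0.597×0.851×(1−α)×1598 = 260.35
(1−α) = 260.35/811.86 = 0.3207;  α = 0.6793.
Bypass flow = 0.6793×1598 = 1085.6 kg/s.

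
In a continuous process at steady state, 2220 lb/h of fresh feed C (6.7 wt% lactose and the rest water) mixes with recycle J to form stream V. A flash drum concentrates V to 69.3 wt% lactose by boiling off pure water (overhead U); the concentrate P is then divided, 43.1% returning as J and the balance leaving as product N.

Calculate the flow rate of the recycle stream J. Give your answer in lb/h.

Overall lactose balance (none leaves overhead): lactose in fresh feed = lactose in product, i.e. 2220×0.067 = (1−0.431)·P·0.693.
P = 148.74/(0.693×0.569) = 377.21 lb/h.
Recycle J = 0.431×377.21 = 162.58 lb/h.

162.6 lb/h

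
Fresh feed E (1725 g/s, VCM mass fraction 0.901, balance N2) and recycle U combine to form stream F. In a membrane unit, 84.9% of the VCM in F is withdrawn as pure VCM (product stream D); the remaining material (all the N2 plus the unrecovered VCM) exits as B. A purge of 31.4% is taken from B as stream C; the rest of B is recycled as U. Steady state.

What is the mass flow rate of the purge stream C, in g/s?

N2 enters only via E and leaves only via the purge: 1725×0.099 = 0.314×(N2 in B), and the membrane unit passes all N2, so N2 in F = N2 in B = 543.87 g/s.
VCM in F: m_A = 1725×0.901 + (1−0.314)·(1−0.849)·m_A, so m_A = 1554.2/0.8964 = 1733.8 g/s.
B = (1−0.849)×1733.8 + 543.87 = 805.68 g/s.
Purge C = 0.314×805.68 = 252.98 g/s.

253 g/s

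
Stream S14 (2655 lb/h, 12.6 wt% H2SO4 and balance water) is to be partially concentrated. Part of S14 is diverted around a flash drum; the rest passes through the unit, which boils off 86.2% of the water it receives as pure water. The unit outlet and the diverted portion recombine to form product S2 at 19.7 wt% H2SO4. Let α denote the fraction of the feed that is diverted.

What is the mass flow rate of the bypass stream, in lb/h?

1385 lb/h

All 2655×0.126 = 334.53 lb/h of H2SO4 reaches S2, so S2 = 334.53/0.197 = 1698.1 lb/h and vapour = 956.88 lb/h.
The evaporator receives (1−α)·2655 of feed at 0.874 water and removes 0.862 of that water:
0.862×0.874×(1−α)×2655 = 956.88
(1−α) = 956.88/2000.2 = 0.4784;  α = 0.5216.
Bypass flow = 0.5216×2655 = 1384.9 lb/h.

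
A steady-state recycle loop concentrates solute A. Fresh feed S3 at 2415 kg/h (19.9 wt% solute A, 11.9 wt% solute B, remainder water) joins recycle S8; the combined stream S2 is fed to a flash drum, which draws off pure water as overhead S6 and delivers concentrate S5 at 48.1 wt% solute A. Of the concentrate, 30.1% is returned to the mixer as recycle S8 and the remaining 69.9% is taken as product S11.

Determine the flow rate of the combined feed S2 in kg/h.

2845 kg/h

Overall solute A balance (none leaves overhead): solute A in fresh feed = solute A in product, i.e. 2415×0.199 = (1−0.301)·S5·0.481.
S5 = 480.59/(0.481×0.699) = 1429.4 kg/h.
Recycle S8 = 0.301×1429.4 = 430.24 kg/h.
Combined feed S2 = 2415 + 430.24 = 2845.2 kg/h.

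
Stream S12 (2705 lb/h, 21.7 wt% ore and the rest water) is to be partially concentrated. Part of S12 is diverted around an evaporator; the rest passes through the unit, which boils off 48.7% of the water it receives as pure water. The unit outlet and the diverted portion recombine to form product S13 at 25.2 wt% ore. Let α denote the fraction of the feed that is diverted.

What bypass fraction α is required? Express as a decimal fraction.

0.636

All 2705×0.217 = 586.99 lb/h of ore reaches S13, so S13 = 586.99/0.252 = 2329.3 lb/h and vapour = 375.69 lb/h.
The evaporator receives (1−α)·2705 of feed at 0.783 water and removes 0.487 of that water:
0.487×0.783×(1−α)×2705 = 375.69
(1−α) = 375.69/1031.5 = 0.3642;  α = 0.6358.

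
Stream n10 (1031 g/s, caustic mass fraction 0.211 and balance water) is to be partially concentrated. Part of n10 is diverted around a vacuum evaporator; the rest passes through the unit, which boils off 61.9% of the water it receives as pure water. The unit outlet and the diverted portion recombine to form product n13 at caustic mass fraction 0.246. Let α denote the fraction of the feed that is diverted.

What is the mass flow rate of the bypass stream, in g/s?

All 1031×0.211 = 217.54 g/s of caustic reaches n13, so n13 = 217.54/0.246 = 884.31 g/s and vapour = 146.69 g/s.
The evaporator receives (1−α)·1031 of feed at 0.789 water and removes 0.619 of that water:
0.619×0.789×(1−α)×1031 = 146.69
(1−α) = 146.69/503.53 = 0.2913;  α = 0.7087.
Bypass flow = 0.7087×1031 = 730.65 g/s.

730.7 g/s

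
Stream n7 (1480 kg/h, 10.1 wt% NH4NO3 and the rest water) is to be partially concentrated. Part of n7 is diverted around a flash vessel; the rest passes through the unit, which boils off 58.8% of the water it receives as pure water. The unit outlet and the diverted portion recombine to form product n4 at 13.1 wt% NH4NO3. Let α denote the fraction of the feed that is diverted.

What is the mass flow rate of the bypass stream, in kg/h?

All 1480×0.101 = 149.48 kg/h of NH4NO3 reaches n4, so n4 = 149.48/0.131 = 1141.1 kg/h and vapour = 338.93 kg/h.
The evaporator receives (1−α)·1480 of feed at 0.899 water and removes 0.588 of that water:
0.588×0.899×(1−α)×1480 = 338.93
(1−α) = 338.93/782.35 = 0.4332;  α = 0.5668.
Bypass flow = 0.5668×1480 = 838.83 kg/h.

838.8 kg/h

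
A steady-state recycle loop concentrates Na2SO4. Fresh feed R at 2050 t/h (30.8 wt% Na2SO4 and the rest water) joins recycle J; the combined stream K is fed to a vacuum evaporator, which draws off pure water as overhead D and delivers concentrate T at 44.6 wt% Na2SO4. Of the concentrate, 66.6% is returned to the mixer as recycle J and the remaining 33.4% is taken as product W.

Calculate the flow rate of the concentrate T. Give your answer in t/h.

Overall Na2SO4 balance (none leaves overhead): Na2SO4 in fresh feed = Na2SO4 in product, i.e. 2050×0.308 = (1−0.666)·T·0.446.
T = 631.4/(0.446×0.334) = 4238.6 t/h.

4239 t/h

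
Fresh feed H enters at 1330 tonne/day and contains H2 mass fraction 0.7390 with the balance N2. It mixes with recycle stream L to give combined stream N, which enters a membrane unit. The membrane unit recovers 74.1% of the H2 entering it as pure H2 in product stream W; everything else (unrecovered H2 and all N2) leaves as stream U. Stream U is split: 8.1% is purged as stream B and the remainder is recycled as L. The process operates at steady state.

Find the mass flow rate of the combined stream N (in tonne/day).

N2 enters only via H and leaves only via the purge: 1330×0.261 = 0.081×(N2 in U), and the membrane unit passes all N2, so N2 in N = N2 in U = 4285.6 tonne/day.
H2 in N: m_A = 1330×0.739 + (1−0.081)·(1−0.741)·m_A, so m_A = 982.87/0.7620 = 1289.9 tonne/day.
N = 1289.9 + 4285.6 = 5575.4 tonne/day.

5575 tonne/day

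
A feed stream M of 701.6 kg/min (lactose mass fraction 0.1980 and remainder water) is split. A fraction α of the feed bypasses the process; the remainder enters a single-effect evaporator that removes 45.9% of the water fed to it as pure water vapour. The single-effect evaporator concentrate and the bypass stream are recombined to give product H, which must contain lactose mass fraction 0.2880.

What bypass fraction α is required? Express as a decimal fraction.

All 701.6×0.198 = 138.92 kg/min of lactose reaches H, so H = 138.92/0.288 = 482.35 kg/min and vapour = 219.25 kg/min.
The evaporator receives (1−α)·701.6 of feed at 0.802 water and removes 0.459 of that water:
0.459×0.802×(1−α)×701.6 = 219.25
(1−α) = 219.25/258.27 = 0.8489;  α = 0.1511.

0.151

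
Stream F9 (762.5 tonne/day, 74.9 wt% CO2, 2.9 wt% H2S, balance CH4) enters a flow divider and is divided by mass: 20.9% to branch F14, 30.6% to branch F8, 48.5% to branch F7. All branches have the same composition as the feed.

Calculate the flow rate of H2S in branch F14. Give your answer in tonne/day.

4.622 tonne/day

Branch F14 total = 0.209×762.5 = 159.36 tonne/day.
H2S in F14 = 0.029×159.36 = 4.6215 tonne/day.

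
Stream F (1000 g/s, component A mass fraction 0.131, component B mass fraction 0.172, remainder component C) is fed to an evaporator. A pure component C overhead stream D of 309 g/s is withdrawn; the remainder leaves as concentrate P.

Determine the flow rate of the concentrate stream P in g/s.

691 g/s

Concentrate = 1000 − 309 = 691 g/s.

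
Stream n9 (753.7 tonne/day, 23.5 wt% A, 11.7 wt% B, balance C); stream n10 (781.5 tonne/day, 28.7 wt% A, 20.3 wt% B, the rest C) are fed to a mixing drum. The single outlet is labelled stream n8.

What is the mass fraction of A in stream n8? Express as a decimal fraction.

Total flow out = 753.7 + 781.5 = 1535.2 tonne/day.
A in = 753.7×0.235 + 781.5×0.287 = 401.41 tonne/day.
A mass fraction in n8 = 401.41/1535.2 = 0.261.

0.261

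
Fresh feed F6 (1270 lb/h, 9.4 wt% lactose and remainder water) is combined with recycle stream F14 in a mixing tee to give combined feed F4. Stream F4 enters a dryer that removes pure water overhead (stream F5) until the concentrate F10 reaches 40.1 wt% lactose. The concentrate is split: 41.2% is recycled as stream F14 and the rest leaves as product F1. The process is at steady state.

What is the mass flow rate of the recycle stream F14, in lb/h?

208.6 lb/h

Overall lactose balance (none leaves overhead): lactose in fresh feed = lactose in product, i.e. 1270×0.094 = (1−0.412)·F10·0.401.
F10 = 119.38/(0.401×0.588) = 506.3 lb/h.
Recycle F14 = 0.412×506.3 = 208.6 lb/h.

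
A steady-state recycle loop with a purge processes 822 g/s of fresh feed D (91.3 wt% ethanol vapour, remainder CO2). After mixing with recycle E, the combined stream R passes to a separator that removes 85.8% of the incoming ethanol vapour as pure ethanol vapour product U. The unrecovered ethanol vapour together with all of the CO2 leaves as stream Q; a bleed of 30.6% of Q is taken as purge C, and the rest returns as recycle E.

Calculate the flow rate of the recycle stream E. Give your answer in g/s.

CO2 enters only via D and leaves only via the purge: 822×0.087 = 0.306×(CO2 in Q), and the separator passes all CO2, so CO2 in R = CO2 in Q = 233.71 g/s.
ethanol vapour in R: m_A = 822×0.913 + (1−0.306)·(1−0.858)·m_A, so m_A = 750.49/0.9015 = 832.53 g/s.
Q = (1−0.858)×832.53 + 233.71 = 351.93 g/s.
Recycle E = (1−0.306)×351.93 = 244.24 g/s.

244.2 g/s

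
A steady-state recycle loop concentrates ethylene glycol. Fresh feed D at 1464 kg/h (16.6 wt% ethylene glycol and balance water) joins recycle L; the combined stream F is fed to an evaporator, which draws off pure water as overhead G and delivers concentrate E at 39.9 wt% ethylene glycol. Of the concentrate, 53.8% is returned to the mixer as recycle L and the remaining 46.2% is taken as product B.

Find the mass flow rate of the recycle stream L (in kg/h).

709.3 kg/h

Overall ethylene glycol balance (none leaves overhead): ethylene glycol in fresh feed = ethylene glycol in product, i.e. 1464×0.166 = (1−0.538)·E·0.399.
E = 243.02/(0.399×0.462) = 1318.4 kg/h.
Recycle L = 0.538×1318.4 = 709.28 kg/h.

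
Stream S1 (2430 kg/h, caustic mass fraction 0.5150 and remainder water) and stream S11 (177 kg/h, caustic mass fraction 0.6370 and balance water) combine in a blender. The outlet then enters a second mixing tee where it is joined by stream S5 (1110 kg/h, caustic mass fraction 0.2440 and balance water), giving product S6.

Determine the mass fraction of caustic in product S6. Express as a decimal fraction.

Overall, product flow = 3717 kg/h.
caustic in = 2430×0.515 + 177×0.637 + 1110×0.244 = 1635 kg/h.
caustic fraction in S6 = 0.4399.

0.4399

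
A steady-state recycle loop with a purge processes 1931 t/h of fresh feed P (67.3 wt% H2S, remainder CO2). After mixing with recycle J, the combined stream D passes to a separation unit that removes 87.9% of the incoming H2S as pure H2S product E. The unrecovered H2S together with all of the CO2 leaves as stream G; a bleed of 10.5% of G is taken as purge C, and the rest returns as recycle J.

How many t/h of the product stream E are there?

1281 t/h

H2S in D: m_A = 1931×0.673 + (1−0.105)·(1−0.879)·m_A, so m_A = 1299.6/0.8917 = 1457.4 t/h.
Product E = 0.879×1457.4 = 1281 t/h.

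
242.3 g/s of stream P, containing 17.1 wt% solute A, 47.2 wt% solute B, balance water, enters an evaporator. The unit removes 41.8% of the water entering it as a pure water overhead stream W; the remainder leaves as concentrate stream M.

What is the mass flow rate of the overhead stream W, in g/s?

water entering = 242.3×0.357 = 86.501 g/s; overhead removed = 0.418×86.501 = 36.157 g/s.

36.16 g/s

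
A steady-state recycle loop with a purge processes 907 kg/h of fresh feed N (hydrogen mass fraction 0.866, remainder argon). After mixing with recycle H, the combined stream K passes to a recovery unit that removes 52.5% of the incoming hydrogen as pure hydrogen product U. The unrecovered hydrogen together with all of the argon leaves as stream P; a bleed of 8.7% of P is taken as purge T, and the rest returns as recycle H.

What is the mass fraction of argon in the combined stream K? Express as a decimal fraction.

argon enters only via N and leaves only via the purge: 907×0.134 = 0.087×(argon in P), and the recovery unit passes all argon, so argon in K = argon in P = 1397 kg/h.
hydrogen in K: m_A = 907×0.866 + (1−0.087)·(1−0.525)·m_A, so m_A = 785.46/0.5663 = 1386.9 kg/h.
K = 1386.9 + 1397 = 2783.9 kg/h.
argon fraction in K = 1397/2783.9 = 0.502.

0.502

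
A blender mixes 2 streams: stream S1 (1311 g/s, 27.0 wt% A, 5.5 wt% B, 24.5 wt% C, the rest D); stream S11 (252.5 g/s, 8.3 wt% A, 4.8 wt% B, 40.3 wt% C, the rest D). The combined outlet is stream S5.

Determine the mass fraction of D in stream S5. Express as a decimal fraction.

0.436

Total flow out = 1311 + 252.5 = 1563.5 g/s.
D in = 1311×0.430 + 252.5×0.466 = 681.39 g/s.
D mass fraction in S5 = 681.39/1563.5 = 0.436.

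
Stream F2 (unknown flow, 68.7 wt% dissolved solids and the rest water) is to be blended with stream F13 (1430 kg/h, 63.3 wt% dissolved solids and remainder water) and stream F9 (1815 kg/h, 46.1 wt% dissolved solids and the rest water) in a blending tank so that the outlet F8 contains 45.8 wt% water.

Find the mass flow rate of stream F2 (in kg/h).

Let F2 be the unknown flow. Total out = 3245 + F2.
water balance: 1503.1 + 0.313·F2 = 0.458·(3245 + F2)
(0.313 − 0.458)·F2 = 0.458×3245 − 1503.1 = -16.885
F2 = -16.885 / -0.145 = 116.45 kg/h

116.4 kg/h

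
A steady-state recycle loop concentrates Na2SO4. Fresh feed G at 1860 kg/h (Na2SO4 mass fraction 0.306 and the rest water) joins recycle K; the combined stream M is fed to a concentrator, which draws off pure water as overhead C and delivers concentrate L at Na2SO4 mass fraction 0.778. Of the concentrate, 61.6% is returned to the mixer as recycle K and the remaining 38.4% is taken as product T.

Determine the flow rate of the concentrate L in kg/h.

Overall Na2SO4 balance (none leaves overhead): Na2SO4 in fresh feed = Na2SO4 in product, i.e. 1860×0.306 = (1−0.616)·L·0.778.
L = 569.16/(0.778×0.384) = 1905.1 kg/h.

1905 kg/h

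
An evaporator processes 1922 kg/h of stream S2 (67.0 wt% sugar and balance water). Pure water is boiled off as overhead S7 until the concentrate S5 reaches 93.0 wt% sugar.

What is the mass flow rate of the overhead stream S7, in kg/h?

537.3 kg/h

sugar is conserved: 1922×0.670 = 1287.7 kg/h all reports to the concentrate.
Concentrate = 1287.7/(target fraction) = 1384.7 kg/h.
Overhead = 1922 − 1384.7 = 537.33 kg/h.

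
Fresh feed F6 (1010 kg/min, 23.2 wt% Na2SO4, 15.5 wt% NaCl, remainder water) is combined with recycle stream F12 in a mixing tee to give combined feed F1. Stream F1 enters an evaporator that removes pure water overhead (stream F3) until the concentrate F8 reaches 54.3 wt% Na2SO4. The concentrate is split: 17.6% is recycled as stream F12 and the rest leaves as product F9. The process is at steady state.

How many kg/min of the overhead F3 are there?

Overall Na2SO4 balance (none leaves overhead): Na2SO4 in fresh feed = Na2SO4 in product, i.e. 1010×0.232 = (1−0.176)·F8·0.543.
F8 = 234.32/(0.543×0.824) = 523.7 kg/min.
Recycle F12 = 0.176×523.7 = 92.171 kg/min.
Combined feed F1 = 1010 + 92.171 = 1102.2 kg/min.
Overhead F3 = F1 − F8 = 1102.2 − 523.7 = 578.47 kg/min.

578.5 kg/min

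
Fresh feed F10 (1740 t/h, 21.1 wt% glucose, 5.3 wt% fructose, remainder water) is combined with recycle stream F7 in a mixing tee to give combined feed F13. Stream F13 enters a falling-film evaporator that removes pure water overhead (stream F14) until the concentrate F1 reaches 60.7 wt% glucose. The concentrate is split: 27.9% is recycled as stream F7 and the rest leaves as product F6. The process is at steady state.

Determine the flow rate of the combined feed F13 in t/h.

1974 t/h

Overall glucose balance (none leaves overhead): glucose in fresh feed = glucose in product, i.e. 1740×0.211 = (1−0.279)·F1·0.607.
F1 = 367.14/(0.607×0.721) = 838.9 t/h.
Recycle F7 = 0.279×838.9 = 234.05 t/h.
Combined feed F13 = 1740 + 234.05 = 1974.1 t/h.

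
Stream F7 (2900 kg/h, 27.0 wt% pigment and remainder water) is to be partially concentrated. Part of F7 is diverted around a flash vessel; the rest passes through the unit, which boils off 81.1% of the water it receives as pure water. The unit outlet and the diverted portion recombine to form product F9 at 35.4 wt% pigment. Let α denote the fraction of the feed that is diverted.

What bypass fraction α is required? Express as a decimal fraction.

All 2900×0.270 = 783 kg/h of pigment reaches F9, so F9 = 783/0.354 = 2211.9 kg/h and vapour = 688.14 kg/h.
The evaporator receives (1−α)·2900 of feed at 0.730 water and removes 0.811 of that water:
0.811×0.730×(1−α)×2900 = 688.14
(1−α) = 688.14/1716.9 = 0.4008;  α = 0.5992.

0.599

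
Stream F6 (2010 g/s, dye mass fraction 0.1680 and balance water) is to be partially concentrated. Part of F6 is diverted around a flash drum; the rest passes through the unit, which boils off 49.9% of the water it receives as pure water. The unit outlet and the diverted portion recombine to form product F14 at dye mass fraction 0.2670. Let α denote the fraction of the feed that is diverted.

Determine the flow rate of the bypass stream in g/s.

214.9 g/s

All 2010×0.168 = 337.68 g/s of dye reaches F14, so F14 = 337.68/0.267 = 1264.7 g/s and vapour = 745.28 g/s.
The evaporator receives (1−α)·2010 of feed at 0.832 water and removes 0.499 of that water:
0.499×0.832×(1−α)×2010 = 745.28
(1−α) = 745.28/834.49 = 0.8931;  α = 0.1069.
Bypass flow = 0.1069×2010 = 214.87 g/s.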